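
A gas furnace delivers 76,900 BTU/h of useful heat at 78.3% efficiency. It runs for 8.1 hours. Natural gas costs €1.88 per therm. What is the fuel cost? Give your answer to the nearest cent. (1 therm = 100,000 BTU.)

Heat delivered = 76,900 BTU/h × 8.1 h = 622,890 BTU
Gas input = 622,890 / 0.783 = 795,517 BTU
= 795,517 / 100,000 = 7.955 therm
Cost = 7.955 × €1.88/therm = €14.96

€14.96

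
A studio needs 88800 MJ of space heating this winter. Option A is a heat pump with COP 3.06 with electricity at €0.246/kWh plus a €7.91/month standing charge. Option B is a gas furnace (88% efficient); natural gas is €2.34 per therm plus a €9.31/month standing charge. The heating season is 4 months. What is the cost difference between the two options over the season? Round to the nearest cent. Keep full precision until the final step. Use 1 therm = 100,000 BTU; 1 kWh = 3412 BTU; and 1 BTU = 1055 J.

Heat load = 88800 MJ = 88,800,000,000 J / 1055 = 84,170,616 BTU
Gas: input = 84,170,616 / 0.880 = 95,648,427 BTU = 956.5 therm → 956.5 × €2.34 = €2,238.17; + 4 × €9.31 standing = €2,275.41
Heat pump: 84,170,616 BTU / 3412 = 24,670 kWh heat; / 3.06 = 8,062 kWh in → × €0.246 = €1,983.19; + 4 × €7.91 standing = €2,014.83
Difference = |€2,275.41 − €2,014.83| = €260.58

€260.58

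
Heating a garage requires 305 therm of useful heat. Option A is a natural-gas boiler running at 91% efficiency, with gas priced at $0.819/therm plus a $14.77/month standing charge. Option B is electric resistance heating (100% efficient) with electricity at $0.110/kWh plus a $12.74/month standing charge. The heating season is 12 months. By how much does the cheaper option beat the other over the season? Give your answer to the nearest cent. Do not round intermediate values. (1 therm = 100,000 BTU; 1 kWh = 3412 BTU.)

Heat load = 305 therm × 100,000 = 30,500,000 BTU
Gas: input = 30,500,000 / 0.91 = 33,516,484 BTU = 335.2 therm → 335.2 × $0.819 = $274.50; + 12 × $14.77 standing = $451.74
Electric: 30,500,000 BTU / 3412 = 8,939 kWh → × $0.110 = $983.29; + 12 × $12.74 standing = $1,136.17
Difference = |$451.74 − $1,136.17| = $684.43

$684.43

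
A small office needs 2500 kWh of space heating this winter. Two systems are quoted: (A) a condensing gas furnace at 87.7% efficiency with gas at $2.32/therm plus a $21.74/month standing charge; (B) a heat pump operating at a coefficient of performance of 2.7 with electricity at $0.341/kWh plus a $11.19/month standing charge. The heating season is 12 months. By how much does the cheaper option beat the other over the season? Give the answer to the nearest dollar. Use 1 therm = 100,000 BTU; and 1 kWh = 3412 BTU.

Heat load = 2500 kWh × 3412 = 8,530,000 BTU
Gas: input = 8,530,000 / 0.877 = 9,726,340 BTU = 97.26 therm → 97.26 × $2.32 = $225.65; + 12 × $21.74 standing = $486.53
Heat pump: 8,530,000 BTU / 3412 = 2,500 kWh heat; / 2.7 = 925.9 kWh in → × $0.341 = $315.74; + 12 × $11.19 standing = $450.02
Difference = |$486.53 − $450.02| = $36.51 ≈ $37

$37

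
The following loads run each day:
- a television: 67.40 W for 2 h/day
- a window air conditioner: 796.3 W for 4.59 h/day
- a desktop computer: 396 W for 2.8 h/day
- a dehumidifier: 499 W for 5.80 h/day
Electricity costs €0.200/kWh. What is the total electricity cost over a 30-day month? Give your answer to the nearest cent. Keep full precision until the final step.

€46.76

television: 67.40 W × 2 h × 30 d = 4,044 Wh = 4.044 kWh
window air conditioner: 796.3 W × 4.59 h × 30 d = 109,651 Wh = 109.7 kWh
desktop computer: 396 W × 2.8 h × 30 d = 33,264 Wh = 33.26 kWh
dehumidifier: 499 W × 5.80 h × 30 d = 86,826 Wh = 86.83 kWh
Total energy = 4.044 + 109.7 + 33.26 + 86.83 = 233.8 kWh
Cost = 233.8 kWh × €0.200 = €46.76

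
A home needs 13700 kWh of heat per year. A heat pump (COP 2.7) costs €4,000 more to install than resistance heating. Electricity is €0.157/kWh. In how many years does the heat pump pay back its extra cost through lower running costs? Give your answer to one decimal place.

3.0 years

Resistance: 13700 kWh × €0.157 = €2,150.90/yr
Heat pump: 13700 / 2.7 = 5074 kWh in → × €0.157 = €796.63/yr
Annual savings = €1,354.27
Payback = €4,000 / €1,354.27 = 2.95 years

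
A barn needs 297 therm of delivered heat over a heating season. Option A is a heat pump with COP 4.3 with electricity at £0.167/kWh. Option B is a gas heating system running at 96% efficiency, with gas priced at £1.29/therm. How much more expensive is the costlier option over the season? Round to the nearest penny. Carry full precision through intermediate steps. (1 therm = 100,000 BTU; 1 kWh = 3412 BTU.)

Heat load = 297 therm × 100,000 = 29,700,000 BTU
Gas: input = 29,700,000 / 0.96 = 30,937,500 BTU = 309.4 therm → 309.4 × £1.29 = £399.09
Heat pump: 29,700,000 BTU / 3412 = 8,705 kWh heat; / 4.3 = 2,024 kWh in → × £0.167 = £338.06
Difference = |£399.09 − £338.06| = £61.03

£61.03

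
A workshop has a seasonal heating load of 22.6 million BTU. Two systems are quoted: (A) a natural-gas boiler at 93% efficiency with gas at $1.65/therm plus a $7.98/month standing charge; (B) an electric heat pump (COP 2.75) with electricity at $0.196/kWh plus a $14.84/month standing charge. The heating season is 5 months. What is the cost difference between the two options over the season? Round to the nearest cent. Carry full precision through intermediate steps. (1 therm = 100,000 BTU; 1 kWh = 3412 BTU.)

Heat load = 22.6 × 10⁶ BTU = 22,600,000 BTU
Gas: input = 22,600,000 / 0.93 = 24,301,075 BTU = 243 therm → 243 × $1.65 = $400.97; + 5 × $7.98 standing = $440.87
Heat pump: 22,600,000 BTU / 3412 = 6,624 kWh heat; / 2.75 = 2,409 kWh in → × $0.196 = $472.09; + 5 × $14.84 standing = $546.29
Difference = |$440.87 − $546.29| = $105.42

$105.42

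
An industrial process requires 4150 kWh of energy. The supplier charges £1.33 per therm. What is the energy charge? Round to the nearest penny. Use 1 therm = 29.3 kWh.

£188.38

4150 kWh × (0.03413 therm/kWh) = 141.6 therm
Cost = 141.6 therm × £1.33/therm = £188.38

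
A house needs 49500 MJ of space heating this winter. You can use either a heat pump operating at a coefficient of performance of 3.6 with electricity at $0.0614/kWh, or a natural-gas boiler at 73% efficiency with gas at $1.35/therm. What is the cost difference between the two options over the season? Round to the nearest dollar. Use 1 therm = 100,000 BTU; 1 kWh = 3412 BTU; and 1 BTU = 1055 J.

$633

Heat load = 49500 MJ = 49,500,000,000 J / 1055 = 46,919,431 BTU
Gas: input = 46,919,431 / 0.73 = 64,273,194 BTU = 642.7 therm → 642.7 × $1.35 = $867.69
Heat pump: 46,919,431 BTU / 3412 = 13,750 kWh heat; / 3.6 = 3,820 kWh in → × $0.0614 = $234.54
Difference = |$867.69 − $234.54| = $633.15 ≈ $633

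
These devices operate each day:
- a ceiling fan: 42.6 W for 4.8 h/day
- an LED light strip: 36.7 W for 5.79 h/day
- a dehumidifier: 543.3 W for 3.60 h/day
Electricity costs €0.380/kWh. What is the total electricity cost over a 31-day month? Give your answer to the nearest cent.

€27.95

ceiling fan: 42.6 W × 4.8 h × 31 d = 6,339 Wh = 6.339 kWh
LED light strip: 36.7 W × 5.79 h × 31 d = 6,587 Wh = 6.587 kWh
dehumidifier: 543.3 W × 3.60 h × 31 d = 60,632 Wh = 60.63 kWh
Total energy = 6.339 + 6.587 + 60.63 = 73.56 kWh
Cost = 73.56 kWh × €0.380 = €27.95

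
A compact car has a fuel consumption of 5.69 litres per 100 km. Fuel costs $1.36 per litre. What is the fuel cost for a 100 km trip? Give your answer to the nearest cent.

$7.74

Fuel = 5.69 L/100 km × 100 km / 100 = 5.69 L
Cost = 5.69 L × $1.36/L = $7.74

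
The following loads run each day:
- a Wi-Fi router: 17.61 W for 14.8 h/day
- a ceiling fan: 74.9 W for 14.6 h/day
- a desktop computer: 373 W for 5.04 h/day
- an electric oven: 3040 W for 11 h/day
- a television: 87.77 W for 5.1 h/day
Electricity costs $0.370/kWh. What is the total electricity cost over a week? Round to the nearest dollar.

$96

Wi-Fi router: 17.61 W × 14.8 h × 7 d = 1,824 Wh = 1.824 kWh
ceiling fan: 74.9 W × 14.6 h × 7 d = 7,655 Wh = 7.655 kWh
desktop computer: 373 W × 5.04 h × 7 d = 13,159 Wh = 13.16 kWh
electric oven: 3040 W × 11 h × 7 d = 234,080 Wh = 234.1 kWh
television: 87.77 W × 5.1 h × 7 d = 3,133 Wh = 3.133 kWh
Total energy = 1.824 + 7.655 + 13.16 + 234.1 + 3.133 = 259.9 kWh
Cost = 259.9 kWh × $0.370 = $96.15 ≈ $96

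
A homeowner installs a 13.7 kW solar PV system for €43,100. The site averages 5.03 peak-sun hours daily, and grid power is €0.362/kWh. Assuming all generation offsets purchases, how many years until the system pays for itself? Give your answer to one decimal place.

Daily generation = 13.7 kW × 5.03 h = 68.91 kWh
Annual generation = 68.91 × 365 = 25153 kWh
Annual savings = 25153 × €0.362 = €9,105.21
Payback = €43,100 / €9,105.21 = 4.73 years

4.7 years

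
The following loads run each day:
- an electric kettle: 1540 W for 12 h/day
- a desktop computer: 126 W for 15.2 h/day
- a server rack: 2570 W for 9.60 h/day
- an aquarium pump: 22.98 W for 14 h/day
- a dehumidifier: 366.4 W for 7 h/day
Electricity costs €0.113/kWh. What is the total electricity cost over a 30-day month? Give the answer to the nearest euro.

electric kettle: 1540 W × 12 h × 30 d = 554,400 Wh = 554.4 kWh
desktop computer: 126 W × 15.2 h × 30 d = 57,456 Wh = 57.46 kWh
server rack: 2570 W × 9.60 h × 30 d = 740,160 Wh = 740.2 kWh
aquarium pump: 22.98 W × 14 h × 30 d = 9,652 Wh = 9.652 kWh
dehumidifier: 366.4 W × 7 h × 30 d = 76,944 Wh = 76.94 kWh
Total energy = 554.4 + 57.46 + 740.2 + 9.652 + 76.94 = 1,439 kWh
Cost = 1,439 kWh × €0.113 = €162.56 ≈ €163

€163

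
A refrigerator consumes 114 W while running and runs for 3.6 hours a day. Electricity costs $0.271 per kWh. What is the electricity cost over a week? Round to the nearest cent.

$0.78

Energy = 114 W × 3.6 h/day × 7 days = 2,873 Wh = 2.873 kWh
Cost = 2.873 kWh × $0.271/kWh = $0.78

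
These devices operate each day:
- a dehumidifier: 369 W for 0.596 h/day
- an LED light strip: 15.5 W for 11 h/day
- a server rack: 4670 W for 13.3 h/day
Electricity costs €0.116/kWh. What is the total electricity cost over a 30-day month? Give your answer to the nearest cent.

€217.50

dehumidifier: 369 W × 0.596 h × 30 d = 6,598 Wh = 6.598 kWh
LED light strip: 15.5 W × 11 h × 30 d = 5,115 Wh = 5.115 kWh
server rack: 4670 W × 13.3 h × 30 d = 1,863,330 Wh = 1,863 kWh
Total energy = 6.598 + 5.115 + 1,863 = 1,875 kWh
Cost = 1,875 kWh × €0.116 = €217.50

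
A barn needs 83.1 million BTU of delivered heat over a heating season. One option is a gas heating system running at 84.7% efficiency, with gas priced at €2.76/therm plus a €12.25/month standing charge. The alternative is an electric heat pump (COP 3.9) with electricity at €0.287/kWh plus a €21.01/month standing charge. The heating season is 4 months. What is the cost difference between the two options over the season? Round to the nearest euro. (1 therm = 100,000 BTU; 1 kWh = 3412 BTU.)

€881

Heat load = 83.1 × 10⁶ BTU = 83,100,000 BTU
Gas: input = 83,100,000 / 0.847 = 98,110,980 BTU = 981.1 therm → 981.1 × €2.76 = €2,707.86; + 4 × €12.25 standing = €2,756.86
Heat pump: 83,100,000 BTU / 3412 = 24,360 kWh heat; / 3.9 = 6,245 kWh in → × €0.287 = €1,792.29; + 4 × €21.01 standing = €1,876.33
Difference = |€2,756.86 − €1,876.33| = €880.53 ≈ €881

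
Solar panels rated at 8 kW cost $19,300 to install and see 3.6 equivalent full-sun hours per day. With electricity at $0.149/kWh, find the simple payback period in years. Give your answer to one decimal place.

12.3 years

Daily generation = 8 kW × 3.6 h = 28.8 kWh
Annual generation = 28.8 × 365 = 10512 kWh
Annual savings = 10512 × $0.149 = $1,566.29
Payback = $19,300 / $1,566.29 = 12.3 years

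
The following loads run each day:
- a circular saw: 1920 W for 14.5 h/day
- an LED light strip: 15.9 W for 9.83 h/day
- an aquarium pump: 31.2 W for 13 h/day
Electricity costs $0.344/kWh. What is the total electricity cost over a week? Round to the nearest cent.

$68.39

circular saw: 1920 W × 14.5 h × 7 d = 194,880 Wh = 194.9 kWh
LED light strip: 15.9 W × 9.83 h × 7 d = 1,094 Wh = 1.094 kWh
aquarium pump: 31.2 W × 13 h × 7 d = 2,839 Wh = 2.839 kWh
Total energy = 194.9 + 1.094 + 2.839 = 198.8 kWh
Cost = 198.8 kWh × $0.344 = $68.39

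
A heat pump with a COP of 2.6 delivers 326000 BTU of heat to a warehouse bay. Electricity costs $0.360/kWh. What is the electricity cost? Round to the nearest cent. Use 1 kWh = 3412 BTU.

$13.23

Heat delivered = 326,000 BTU / 3412 = 95.55 kWh
Electrical input = 95.55 kWh / 2.6 = 36.75 kWh
Cost = 36.75 × $0.360/kWh = $13.23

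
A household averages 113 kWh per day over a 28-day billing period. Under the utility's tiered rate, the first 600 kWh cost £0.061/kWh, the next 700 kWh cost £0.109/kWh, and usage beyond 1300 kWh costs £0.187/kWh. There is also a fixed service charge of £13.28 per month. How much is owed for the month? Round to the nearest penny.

£474.75

Usage = 113 kWh/day × 28 days = 3164 kWh
First 600 kWh × £0.061 = £36.60
Next 700 kWh × £0.109 = £76.30
Remaining 1864 kWh × £0.187 = £348.57
Energy charge = £461.47; + service £13.28 = £474.75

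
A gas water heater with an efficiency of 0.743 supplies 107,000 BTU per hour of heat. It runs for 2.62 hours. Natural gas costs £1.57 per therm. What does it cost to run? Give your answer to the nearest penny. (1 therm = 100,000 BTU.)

£5.92

Heat delivered = 107,000 BTU/h × 2.62 h = 280,340 BTU
Gas input = 280,340 / 0.743 = 377,308 BTU
= 377,308 / 100,000 = 3.773 therm
Cost = 3.773 × £1.57/therm = £5.92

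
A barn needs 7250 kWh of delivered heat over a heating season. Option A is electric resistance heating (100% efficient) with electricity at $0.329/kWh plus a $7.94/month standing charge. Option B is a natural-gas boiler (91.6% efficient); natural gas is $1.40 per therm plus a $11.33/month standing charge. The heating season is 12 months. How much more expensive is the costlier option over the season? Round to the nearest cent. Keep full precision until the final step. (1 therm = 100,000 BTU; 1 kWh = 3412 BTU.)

$1966.49

Heat load = 7250 kWh × 3412 = 24,737,000 BTU
Gas: input = 24,737,000 / 0.916 = 27,005,459 BTU = 270.1 therm → 270.1 × $1.40 = $378.08; + 12 × $11.33 standing = $514.04
Electric: 24,737,000 BTU / 3412 = 7,250 kWh → × $0.329 = $2,385.25; + 12 × $7.94 standing = $2,480.53
Difference = |$514.04 − $2,480.53| = $1,966.49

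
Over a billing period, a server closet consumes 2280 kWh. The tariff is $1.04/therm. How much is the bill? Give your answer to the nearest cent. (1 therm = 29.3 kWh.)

2280 kWh × (0.03413 therm/kWh) = 77.82 therm
Cost = 77.82 therm × $1.04/therm = $80.93

$80.93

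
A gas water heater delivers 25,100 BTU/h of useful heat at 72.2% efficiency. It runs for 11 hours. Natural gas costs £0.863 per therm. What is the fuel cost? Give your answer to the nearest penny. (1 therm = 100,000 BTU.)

Heat delivered = 25,100 BTU/h × 11 h = 276,100 BTU
Gas input = 276,100 / 0.722 = 382,410 BTU
= 382,410 / 100,000 = 3.824 therm
Cost = 3.824 × £0.863/therm = £3.30

£3.30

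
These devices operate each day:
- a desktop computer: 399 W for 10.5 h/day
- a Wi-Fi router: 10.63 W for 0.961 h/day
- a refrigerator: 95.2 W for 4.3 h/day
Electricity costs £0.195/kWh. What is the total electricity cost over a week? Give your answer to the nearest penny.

£6.29

desktop computer: 399 W × 10.5 h × 7 d = 29,326 Wh = 29.33 kWh
Wi-Fi router: 10.63 W × 0.961 h × 7 d = 72 Wh = 0.07151 kWh
refrigerator: 95.2 W × 4.3 h × 7 d = 2,866 Wh = 2.866 kWh
Total energy = 29.33 + 0.07151 + 2.866 = 32.26 kWh
Cost = 32.26 kWh × £0.195 = £6.29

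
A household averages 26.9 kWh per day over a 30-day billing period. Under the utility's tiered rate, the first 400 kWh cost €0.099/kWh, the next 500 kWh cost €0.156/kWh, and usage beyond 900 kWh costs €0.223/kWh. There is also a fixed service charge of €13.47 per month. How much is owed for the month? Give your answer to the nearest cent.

Usage = 26.9 kWh/day × 30 days = 807 kWh
First 400 kWh × €0.099 = €39.60
Next 407 kWh × €0.156 = €63.49
Remaining tier: 0 kWh (not reached)
Energy charge = €103.09; + service €13.47 = €116.56

€116.56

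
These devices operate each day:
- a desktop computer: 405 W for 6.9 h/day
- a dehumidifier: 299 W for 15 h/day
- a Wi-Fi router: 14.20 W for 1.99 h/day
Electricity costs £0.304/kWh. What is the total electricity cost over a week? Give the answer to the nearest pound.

desktop computer: 405 W × 6.9 h × 7 d = 19,562 Wh = 19.56 kWh
dehumidifier: 299 W × 15 h × 7 d = 31,395 Wh = 31.39 kWh
Wi-Fi router: 14.20 W × 1.99 h × 7 d = 198 Wh = 0.1978 kWh
Total energy = 19.56 + 31.39 + 0.1978 = 51.15 kWh
Cost = 51.15 kWh × £0.304 = £15.55 ≈ £16

£16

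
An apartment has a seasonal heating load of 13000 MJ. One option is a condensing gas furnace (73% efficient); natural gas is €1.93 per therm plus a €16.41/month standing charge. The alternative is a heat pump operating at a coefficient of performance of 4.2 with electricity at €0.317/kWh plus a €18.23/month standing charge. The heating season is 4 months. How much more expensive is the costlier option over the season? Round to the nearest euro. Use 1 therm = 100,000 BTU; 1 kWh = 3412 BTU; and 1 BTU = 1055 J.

Heat load = 13000 MJ = 13,000,000,000 J / 1055 = 12,322,275 BTU
Gas: input = 12,322,275 / 0.73 = 16,879,829 BTU = 168.8 therm → 168.8 × €1.93 = €325.78; + 4 × €16.41 standing = €391.42
Heat pump: 12,322,275 BTU / 3412 = 3,611 kWh heat; / 4.2 = 859.9 kWh in → × €0.317 = €272.58; + 4 × €18.23 standing = €345.50
Difference = |€391.42 − €345.50| = €45.92 ≈ €46

€46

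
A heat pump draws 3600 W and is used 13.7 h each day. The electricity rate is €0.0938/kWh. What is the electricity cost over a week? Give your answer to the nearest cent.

€32.38

Energy = 3600 W × 13.7 h/day × 7 days = 345,240 Wh = 345.2 kWh
Cost = 345.2 kWh × €0.0938/kWh = €32.38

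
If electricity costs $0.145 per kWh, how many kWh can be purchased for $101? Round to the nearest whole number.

697 kWh

$101 / $0.145 per kWh = 696.6 kWh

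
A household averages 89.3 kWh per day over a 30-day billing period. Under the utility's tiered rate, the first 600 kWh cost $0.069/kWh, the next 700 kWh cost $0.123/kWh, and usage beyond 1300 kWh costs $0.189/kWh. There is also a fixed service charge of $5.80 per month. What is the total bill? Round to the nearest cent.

$393.93

Usage = 89.3 kWh/day × 30 days = 2679 kWh
First 600 kWh × $0.069 = $41.40
Next 700 kWh × $0.123 = $86.10
Remaining 1379 kWh × $0.189 = $260.63
Energy charge = $388.13; + service $5.80 = $393.93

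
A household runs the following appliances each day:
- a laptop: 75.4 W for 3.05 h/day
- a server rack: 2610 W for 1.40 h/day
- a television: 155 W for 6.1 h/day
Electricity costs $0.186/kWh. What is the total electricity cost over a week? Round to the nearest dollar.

$6

laptop: 75.4 W × 3.05 h × 7 d = 1,610 Wh = 1.61 kWh
server rack: 2610 W × 1.40 h × 7 d = 25,578 Wh = 25.58 kWh
television: 155 W × 6.1 h × 7 d = 6,618 Wh = 6.619 kWh
Total energy = 1.61 + 25.58 + 6.619 = 33.81 kWh
Cost = 33.81 kWh × $0.186 = $6.29 ≈ $6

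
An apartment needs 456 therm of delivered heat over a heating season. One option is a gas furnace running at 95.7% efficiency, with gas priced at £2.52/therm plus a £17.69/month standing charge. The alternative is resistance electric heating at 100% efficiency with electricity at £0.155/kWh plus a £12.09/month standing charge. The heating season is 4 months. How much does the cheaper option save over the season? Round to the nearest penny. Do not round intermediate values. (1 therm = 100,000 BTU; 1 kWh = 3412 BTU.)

Heat load = 456 therm × 100,000 = 45,600,000 BTU
Gas: input = 45,600,000 / 0.957 = 47,648,903 BTU = 476.5 therm → 476.5 × £2.52 = £1,200.75; + 4 × £17.69 standing = £1,271.51
Electric: 45,600,000 BTU / 3412 = 13,360 kWh → × £0.155 = £2,071.51; + 4 × £12.09 standing = £2,119.87
Difference = |£1,271.51 − £2,119.87| = £848.36

£848.36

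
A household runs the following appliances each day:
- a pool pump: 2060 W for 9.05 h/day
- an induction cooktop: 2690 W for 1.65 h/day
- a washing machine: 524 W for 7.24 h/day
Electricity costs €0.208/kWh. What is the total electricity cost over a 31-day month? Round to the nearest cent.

pool pump: 2060 W × 9.05 h × 31 d = 577,933 Wh = 577.9 kWh
induction cooktop: 2690 W × 1.65 h × 31 d = 137,594 Wh = 137.6 kWh
washing machine: 524 W × 7.24 h × 31 d = 117,607 Wh = 117.6 kWh
Total energy = 577.9 + 137.6 + 117.6 = 833.1 kWh
Cost = 833.1 kWh × €0.208 = €173.29

€173.29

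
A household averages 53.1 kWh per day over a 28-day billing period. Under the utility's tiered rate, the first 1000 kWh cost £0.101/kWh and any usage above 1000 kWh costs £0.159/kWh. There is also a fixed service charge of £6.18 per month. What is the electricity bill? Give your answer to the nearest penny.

£184.58

Usage = 53.1 kWh/day × 28 days = 1486.8 kWh
First 1000 kWh × £0.101 = £101.00
Remaining 486.8 kWh × £0.159 = £77.40
Energy charge = £178.40; + service £6.18 = £184.58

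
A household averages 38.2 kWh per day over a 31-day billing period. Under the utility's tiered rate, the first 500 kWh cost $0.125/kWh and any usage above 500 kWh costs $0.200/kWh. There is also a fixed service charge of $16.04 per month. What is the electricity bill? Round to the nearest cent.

Usage = 38.2 kWh/day × 31 days = 1184.2 kWh
First 500 kWh × $0.125 = $62.50
Remaining 684.2 kWh × $0.200 = $136.84
Energy charge = $199.34; + service $16.04 = $215.38

$215.38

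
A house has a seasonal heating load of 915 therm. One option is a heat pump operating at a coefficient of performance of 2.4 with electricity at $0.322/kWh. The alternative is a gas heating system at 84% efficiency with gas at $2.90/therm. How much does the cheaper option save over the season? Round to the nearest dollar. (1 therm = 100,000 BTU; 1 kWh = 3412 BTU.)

$439

Heat load = 915 therm × 100,000 = 91,500,000 BTU
Gas: input = 91,500,000 / 0.84 = 108,928,571 BTU = 1,089 therm → 1,089 × $2.90 = $3,158.93
Heat pump: 91,500,000 BTU / 3412 = 26,820 kWh heat; / 2.4 = 11,170 kWh in → × $0.322 = $3,597.96
Difference = |$3,158.93 − $3,597.96| = $439.03 ≈ $439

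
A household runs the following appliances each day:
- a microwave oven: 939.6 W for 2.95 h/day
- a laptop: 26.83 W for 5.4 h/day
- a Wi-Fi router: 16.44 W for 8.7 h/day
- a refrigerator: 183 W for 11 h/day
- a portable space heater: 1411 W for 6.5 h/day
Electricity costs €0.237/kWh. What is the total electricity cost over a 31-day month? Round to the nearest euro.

€105

microwave oven: 939.6 W × 2.95 h × 31 d = 85,926 Wh = 85.93 kWh
laptop: 26.83 W × 5.4 h × 31 d = 4,491 Wh = 4.491 kWh
Wi-Fi router: 16.44 W × 8.7 h × 31 d = 4,434 Wh = 4.434 kWh
refrigerator: 183 W × 11 h × 31 d = 62,403 Wh = 62.4 kWh
portable space heater: 1411 W × 6.5 h × 31 d = 284,316 Wh = 284.3 kWh
Total energy = 85.93 + 4.491 + 4.434 + 62.4 + 284.3 = 441.6 kWh
Cost = 441.6 kWh × €0.237 = €104.65 ≈ €105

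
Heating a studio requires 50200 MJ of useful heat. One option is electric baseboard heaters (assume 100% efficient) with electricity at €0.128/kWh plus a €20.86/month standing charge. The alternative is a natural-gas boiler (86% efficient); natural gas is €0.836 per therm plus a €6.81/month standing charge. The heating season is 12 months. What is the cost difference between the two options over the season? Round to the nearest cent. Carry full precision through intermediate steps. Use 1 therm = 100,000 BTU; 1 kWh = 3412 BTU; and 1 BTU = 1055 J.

€1491.11

Heat load = 50200 MJ = 50,200,000,000 J / 1055 = 47,582,938 BTU
Gas: input = 47,582,938 / 0.86 = 55,328,998 BTU = 553.3 therm → 553.3 × €0.836 = €462.55; + 12 × €6.81 standing = €544.27
Electric: 47,582,938 BTU / 3412 = 13,950 kWh → × €0.128 = €1,785.06; + 12 × €20.86 standing = €2,035.38
Difference = |€544.27 − €2,035.38| = €1,491.11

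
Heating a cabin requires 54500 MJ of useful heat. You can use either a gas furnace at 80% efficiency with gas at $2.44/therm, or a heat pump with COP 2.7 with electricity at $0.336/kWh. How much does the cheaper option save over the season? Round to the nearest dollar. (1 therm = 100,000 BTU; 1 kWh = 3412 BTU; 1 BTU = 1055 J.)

Heat load = 54500 MJ = 54,500,000,000 J / 1055 = 51,658,768 BTU
Gas: input = 51,658,768 / 0.80 = 64,573,460 BTU = 645.7 therm → 645.7 × $2.44 = $1,575.59
Heat pump: 51,658,768 BTU / 3412 = 15,140 kWh heat; / 2.7 = 5,608 kWh in → × $0.336 = $1,884.13
Difference = |$1,575.59 − $1,884.13| = $308.54 ≈ $309

$309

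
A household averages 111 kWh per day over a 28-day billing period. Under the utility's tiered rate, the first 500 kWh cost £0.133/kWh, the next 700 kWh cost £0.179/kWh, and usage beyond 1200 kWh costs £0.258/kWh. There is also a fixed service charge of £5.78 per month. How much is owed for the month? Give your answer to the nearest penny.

£689.84

Usage = 111 kWh/day × 28 days = 3108 kWh
First 500 kWh × £0.133 = £66.50
Next 700 kWh × £0.179 = £125.30
Remaining 1908 kWh × £0.258 = £492.26
Energy charge = £684.06; + service £5.78 = £689.84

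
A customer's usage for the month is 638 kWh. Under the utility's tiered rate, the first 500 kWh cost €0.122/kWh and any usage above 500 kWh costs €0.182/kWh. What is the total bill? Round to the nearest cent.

€86.12

First 500 kWh × €0.122 = €61.00
Remaining 138 kWh × €0.182 = €25.12
Total = €86.12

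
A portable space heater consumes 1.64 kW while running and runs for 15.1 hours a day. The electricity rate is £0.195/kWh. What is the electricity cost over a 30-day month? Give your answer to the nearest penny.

£144.87

Energy = 1640 W × 15.1 h/day × 30 days = 742,920 Wh = 742.9 kWh
Cost = 742.9 kWh × £0.195/kWh = £144.87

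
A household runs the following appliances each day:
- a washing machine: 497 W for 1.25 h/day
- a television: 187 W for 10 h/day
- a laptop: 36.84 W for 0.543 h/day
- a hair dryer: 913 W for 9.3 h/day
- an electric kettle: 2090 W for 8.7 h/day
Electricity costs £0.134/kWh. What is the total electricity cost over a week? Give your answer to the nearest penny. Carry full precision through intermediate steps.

£27.38

washing machine: 497 W × 1.25 h × 7 d = 4,349 Wh = 4.349 kWh
television: 187 W × 10 h × 7 d = 13,090 Wh = 13.09 kWh
laptop: 36.84 W × 0.543 h × 7 d = 140 Wh = 0.14 kWh
hair dryer: 913 W × 9.3 h × 7 d = 59,436 Wh = 59.44 kWh
electric kettle: 2090 W × 8.7 h × 7 d = 127,281 Wh = 127.3 kWh
Total energy = 4.349 + 13.09 + 0.14 + 59.44 + 127.3 = 204.3 kWh
Cost = 204.3 kWh × £0.134 = £27.38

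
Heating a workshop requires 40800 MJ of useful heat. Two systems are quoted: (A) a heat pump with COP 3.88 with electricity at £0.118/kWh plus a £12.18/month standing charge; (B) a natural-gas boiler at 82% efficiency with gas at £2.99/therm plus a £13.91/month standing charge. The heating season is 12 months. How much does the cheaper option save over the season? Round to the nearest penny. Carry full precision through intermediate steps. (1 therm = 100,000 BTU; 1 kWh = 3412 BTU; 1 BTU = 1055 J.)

£1086.20

Heat load = 40800 MJ = 40,800,000,000 J / 1055 = 38,672,986 BTU
Gas: input = 38,672,986 / 0.82 = 47,162,178 BTU = 471.6 therm → 471.6 × £2.99 = £1,410.15; + 12 × £13.91 standing = £1,577.07
Heat pump: 38,672,986 BTU / 3412 = 11,330 kWh heat; / 3.88 = 2,921 kWh in → × £0.118 = £344.71; + 12 × £12.18 standing = £490.87
Difference = |£1,577.07 − £490.87| = £1,086.20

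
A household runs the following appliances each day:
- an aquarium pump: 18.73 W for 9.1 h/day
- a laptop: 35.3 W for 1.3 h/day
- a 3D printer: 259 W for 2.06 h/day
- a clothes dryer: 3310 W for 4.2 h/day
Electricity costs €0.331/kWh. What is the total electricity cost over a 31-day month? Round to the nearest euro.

€150

aquarium pump: 18.73 W × 9.1 h × 31 d = 5,284 Wh = 5.284 kWh
laptop: 35.3 W × 1.3 h × 31 d = 1,423 Wh = 1.423 kWh
3D printer: 259 W × 2.06 h × 31 d = 16,540 Wh = 16.54 kWh
clothes dryer: 3310 W × 4.2 h × 31 d = 430,962 Wh = 431 kWh
Total energy = 5.284 + 1.423 + 16.54 + 431 = 454.2 kWh
Cost = 454.2 kWh × €0.331 = €150.34 ≈ €150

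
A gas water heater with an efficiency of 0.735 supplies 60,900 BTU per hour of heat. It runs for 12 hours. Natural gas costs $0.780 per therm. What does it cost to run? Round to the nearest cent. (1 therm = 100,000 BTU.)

Heat delivered = 60,900 BTU/h × 12 h = 730,800 BTU
Gas input = 730,800 / 0.735 = 994,286 BTU
= 994,286 / 100,000 = 9.943 therm
Cost = 9.943 × $0.780/therm = $7.76

$7.76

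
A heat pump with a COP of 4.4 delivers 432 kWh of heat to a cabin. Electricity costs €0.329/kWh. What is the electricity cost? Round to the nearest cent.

Electrical input = 432 kWh / 4.4 = 98.18 kWh
Cost = 98.18 × €0.329/kWh = €32.30

€32.30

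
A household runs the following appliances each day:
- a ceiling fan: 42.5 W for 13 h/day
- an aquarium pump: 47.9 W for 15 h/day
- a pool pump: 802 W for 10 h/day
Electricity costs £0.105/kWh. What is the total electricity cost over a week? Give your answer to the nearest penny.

ceiling fan: 42.5 W × 13 h × 7 d = 3,868 Wh = 3.868 kWh
aquarium pump: 47.9 W × 15 h × 7 d = 5,030 Wh = 5.029 kWh
pool pump: 802 W × 10 h × 7 d = 56,140 Wh = 56.14 kWh
Total energy = 3.868 + 5.029 + 56.14 = 65.04 kWh
Cost = 65.04 kWh × £0.105 = £6.83

£6.83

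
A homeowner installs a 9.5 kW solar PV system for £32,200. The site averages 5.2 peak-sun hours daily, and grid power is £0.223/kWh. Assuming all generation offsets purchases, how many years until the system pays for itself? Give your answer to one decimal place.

Daily generation = 9.5 kW × 5.2 h = 49.4 kWh
Annual generation = 49.4 × 365 = 18031 kWh
Annual savings = 18031 × £0.223 = £4,020.91
Payback = £32,200 / £4,020.91 = 8.01 years

8.0 years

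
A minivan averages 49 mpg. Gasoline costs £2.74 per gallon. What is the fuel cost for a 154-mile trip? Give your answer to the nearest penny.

£8.61

Fuel = 154 mi / 49 mpg = 3.143 gal
Cost = 3.143 gal × £2.74/gal = £8.61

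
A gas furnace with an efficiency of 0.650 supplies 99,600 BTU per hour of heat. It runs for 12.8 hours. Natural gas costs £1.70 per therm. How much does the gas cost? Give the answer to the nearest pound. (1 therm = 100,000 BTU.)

£33

Heat delivered = 99,600 BTU/h × 12.8 h = 1,274,880 BTU
Gas input = 1,274,880 / 0.650 = 1,961,354 BTU
= 1,961,354 / 100,000 = 19.61 therm
Cost = 19.61 × £1.70/therm = £33.34 ≈ £33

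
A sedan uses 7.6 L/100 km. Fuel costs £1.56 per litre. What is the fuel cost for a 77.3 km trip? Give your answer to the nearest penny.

£9.16

Fuel = 7.6 L/100 km × 77.3 km / 100 = 5.875 L
Cost = 5.875 L × £1.56/L = £9.16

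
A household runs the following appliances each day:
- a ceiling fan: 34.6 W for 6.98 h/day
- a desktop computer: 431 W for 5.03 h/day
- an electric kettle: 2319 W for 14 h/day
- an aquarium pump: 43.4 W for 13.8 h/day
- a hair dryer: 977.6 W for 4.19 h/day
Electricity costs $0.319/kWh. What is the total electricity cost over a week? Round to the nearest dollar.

$88

ceiling fan: 34.6 W × 6.98 h × 7 d = 1,691 Wh = 1.691 kWh
desktop computer: 431 W × 5.03 h × 7 d = 15,176 Wh = 15.18 kWh
electric kettle: 2319 W × 14 h × 7 d = 227,262 Wh = 227.3 kWh
aquarium pump: 43.4 W × 13.8 h × 7 d = 4,192 Wh = 4.192 kWh
hair dryer: 977.6 W × 4.19 h × 7 d = 28,673 Wh = 28.67 kWh
Total energy = 1.691 + 15.18 + 227.3 + 4.192 + 28.67 = 277 kWh
Cost = 277 kWh × $0.319 = $88.36 ≈ $88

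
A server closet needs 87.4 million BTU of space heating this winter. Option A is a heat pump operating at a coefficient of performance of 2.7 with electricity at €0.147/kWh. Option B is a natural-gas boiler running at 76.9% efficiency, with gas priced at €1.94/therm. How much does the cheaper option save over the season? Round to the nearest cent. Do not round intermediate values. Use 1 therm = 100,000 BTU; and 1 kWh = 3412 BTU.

€810.27

Heat load = 87.4 × 10⁶ BTU = 87,400,000 BTU
Gas: input = 87,400,000 / 0.769 = 113,654,096 BTU = 1,137 therm → 1,137 × €1.94 = €2,204.89
Heat pump: 87,400,000 BTU / 3412 = 25,620 kWh heat; / 2.7 = 9,487 kWh in → × €0.147 = €1,394.62
Difference = |€2,204.89 − €1,394.62| = €810.27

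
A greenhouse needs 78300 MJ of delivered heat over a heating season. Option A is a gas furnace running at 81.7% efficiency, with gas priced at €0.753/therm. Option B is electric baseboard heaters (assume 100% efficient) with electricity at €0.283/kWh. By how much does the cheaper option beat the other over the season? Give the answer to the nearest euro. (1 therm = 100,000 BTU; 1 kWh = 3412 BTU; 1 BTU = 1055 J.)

€5472

Heat load = 78300 MJ = 78,300,000,000 J / 1055 = 74,218,009 BTU
Gas: input = 74,218,009 / 0.817 = 90,842,117 BTU = 908.4 therm → 908.4 × €0.753 = €684.04
Electric: 74,218,009 BTU / 3412 = 21,750 kWh → × €0.283 = €6,155.83
Difference = |€684.04 − €6,155.83| = €5,471.79 ≈ €5472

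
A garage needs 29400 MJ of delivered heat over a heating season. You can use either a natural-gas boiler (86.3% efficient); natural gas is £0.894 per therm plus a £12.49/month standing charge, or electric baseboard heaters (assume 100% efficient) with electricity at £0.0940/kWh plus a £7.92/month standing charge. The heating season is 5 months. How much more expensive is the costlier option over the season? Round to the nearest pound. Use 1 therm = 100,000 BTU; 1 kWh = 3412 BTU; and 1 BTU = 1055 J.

Heat load = 29400 MJ = 29,400,000,000 J / 1055 = 27,867,299 BTU
Gas: input = 27,867,299 / 0.863 = 32,291,192 BTU = 322.9 therm → 322.9 × £0.894 = £288.68; + 5 × £12.49 standing = £351.13
Electric: 27,867,299 BTU / 3412 = 8,167 kWh → × £0.0940 = £767.74; + 5 × £7.92 standing = £807.34
Difference = |£351.13 − £807.34| = £456.21 ≈ £456

£456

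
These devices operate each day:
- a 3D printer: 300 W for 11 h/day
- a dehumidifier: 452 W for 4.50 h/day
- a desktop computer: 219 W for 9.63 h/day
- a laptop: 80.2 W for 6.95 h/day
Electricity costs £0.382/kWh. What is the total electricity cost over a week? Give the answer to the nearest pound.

3D printer: 300 W × 11 h × 7 d = 23,100 Wh = 23.1 kWh
dehumidifier: 452 W × 4.50 h × 7 d = 14,238 Wh = 14.24 kWh
desktop computer: 219 W × 9.63 h × 7 d = 14,763 Wh = 14.76 kWh
laptop: 80.2 W × 6.95 h × 7 d = 3,902 Wh = 3.902 kWh
Total energy = 23.1 + 14.24 + 14.76 + 3.902 = 56 kWh
Cost = 56 kWh × £0.382 = £21.39 ≈ £21

£21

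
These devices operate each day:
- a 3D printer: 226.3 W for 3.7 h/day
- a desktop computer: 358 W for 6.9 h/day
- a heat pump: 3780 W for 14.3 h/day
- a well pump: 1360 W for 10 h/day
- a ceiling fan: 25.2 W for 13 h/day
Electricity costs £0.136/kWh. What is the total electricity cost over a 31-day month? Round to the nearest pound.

3D printer: 226.3 W × 3.7 h × 31 d = 25,957 Wh = 25.96 kWh
desktop computer: 358 W × 6.9 h × 31 d = 76,576 Wh = 76.58 kWh
heat pump: 3780 W × 14.3 h × 31 d = 1,675,674 Wh = 1,676 kWh
well pump: 1360 W × 10 h × 31 d = 421,600 Wh = 421.6 kWh
ceiling fan: 25.2 W × 13 h × 31 d = 10,156 Wh = 10.16 kWh
Total energy = 25.96 + 76.58 + 1,676 + 421.6 + 10.16 = 2,210 kWh
Cost = 2,210 kWh × £0.136 = £300.55 ≈ £301

£301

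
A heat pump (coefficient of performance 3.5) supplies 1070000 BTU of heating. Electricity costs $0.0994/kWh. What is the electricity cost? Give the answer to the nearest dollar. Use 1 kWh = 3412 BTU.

Heat delivered = 1,070,000 BTU / 3412 = 313.6 kWh
Electrical input = 313.6 kWh / 3.5 = 89.6 kWh
Cost = 89.6 × $0.0994/kWh = $8.91 ≈ $9

$9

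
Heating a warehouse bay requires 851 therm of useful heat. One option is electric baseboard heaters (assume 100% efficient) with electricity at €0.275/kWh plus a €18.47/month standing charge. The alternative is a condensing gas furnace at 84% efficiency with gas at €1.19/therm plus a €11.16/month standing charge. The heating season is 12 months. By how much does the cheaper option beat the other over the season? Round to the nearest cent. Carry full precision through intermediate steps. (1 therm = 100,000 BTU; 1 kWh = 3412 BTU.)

Heat load = 851 therm × 100,000 = 85,100,000 BTU
Gas: input = 85,100,000 / 0.84 = 101,309,524 BTU = 1,013 therm → 1,013 × €1.19 = €1,205.58; + 12 × €11.16 standing = €1,339.50
Electric: 85,100,000 BTU / 3412 = 24,940 kWh → × €0.275 = €6,858.88; + 12 × €18.47 standing = €7,080.52
Difference = |€1,339.50 − €7,080.52| = €5,741.02

€5741.02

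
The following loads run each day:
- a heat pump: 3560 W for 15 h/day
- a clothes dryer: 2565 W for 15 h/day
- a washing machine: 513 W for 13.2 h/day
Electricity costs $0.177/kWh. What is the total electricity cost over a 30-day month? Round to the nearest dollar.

$524

heat pump: 3560 W × 15 h × 30 d = 1,602,000 Wh = 1,602 kWh
clothes dryer: 2565 W × 15 h × 30 d = 1,154,250 Wh = 1,154 kWh
washing machine: 513 W × 13.2 h × 30 d = 203,148 Wh = 203.1 kWh
Total energy = 1,602 + 1,154 + 203.1 = 2,959 kWh
Cost = 2,959 kWh × $0.177 = $523.81 ≈ $524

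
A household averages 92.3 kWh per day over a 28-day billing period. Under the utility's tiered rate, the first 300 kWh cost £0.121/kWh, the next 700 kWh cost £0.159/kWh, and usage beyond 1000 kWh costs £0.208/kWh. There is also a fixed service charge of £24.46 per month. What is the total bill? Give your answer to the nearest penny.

Usage = 92.3 kWh/day × 28 days = 2584.4 kWh
First 300 kWh × £0.121 = £36.30
Next 700 kWh × £0.159 = £111.30
Remaining 1584.4 kWh × £0.208 = £329.56
Energy charge = £477.16; + service £24.46 = £501.62

£501.62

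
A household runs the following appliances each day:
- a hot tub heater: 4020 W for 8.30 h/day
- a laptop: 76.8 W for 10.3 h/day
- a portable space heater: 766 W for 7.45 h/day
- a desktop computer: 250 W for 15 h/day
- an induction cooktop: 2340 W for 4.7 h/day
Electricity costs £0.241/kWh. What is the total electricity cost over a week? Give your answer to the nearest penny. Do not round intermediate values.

hot tub heater: 4020 W × 8.30 h × 7 d = 233,562 Wh = 233.6 kWh
laptop: 76.8 W × 10.3 h × 7 d = 5,537 Wh = 5.537 kWh
portable space heater: 766 W × 7.45 h × 7 d = 39,947 Wh = 39.95 kWh
desktop computer: 250 W × 15 h × 7 d = 26,250 Wh = 26.25 kWh
induction cooktop: 2340 W × 4.7 h × 7 d = 76,986 Wh = 76.99 kWh
Total energy = 233.6 + 5.537 + 39.95 + 26.25 + 76.99 = 382.3 kWh
Cost = 382.3 kWh × £0.241 = £92.13

£92.13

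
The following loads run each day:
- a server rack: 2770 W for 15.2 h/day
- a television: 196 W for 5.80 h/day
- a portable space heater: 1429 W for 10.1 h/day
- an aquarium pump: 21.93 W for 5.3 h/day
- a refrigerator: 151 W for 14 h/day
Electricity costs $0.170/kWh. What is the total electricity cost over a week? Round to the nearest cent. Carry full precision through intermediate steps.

server rack: 2770 W × 15.2 h × 7 d = 294,728 Wh = 294.7 kWh
television: 196 W × 5.80 h × 7 d = 7,958 Wh = 7.958 kWh
portable space heater: 1429 W × 10.1 h × 7 d = 101,030 Wh = 101 kWh
aquarium pump: 21.93 W × 5.3 h × 7 d = 814 Wh = 0.8136 kWh
refrigerator: 151 W × 14 h × 7 d = 14,798 Wh = 14.8 kWh
Total energy = 294.7 + 7.958 + 101 + 0.8136 + 14.8 = 419.3 kWh
Cost = 419.3 kWh × $0.170 = $71.29

$71.29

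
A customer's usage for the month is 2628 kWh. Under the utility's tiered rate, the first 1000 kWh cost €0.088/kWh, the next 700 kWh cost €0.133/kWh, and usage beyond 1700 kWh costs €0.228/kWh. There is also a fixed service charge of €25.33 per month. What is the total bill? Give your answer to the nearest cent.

€418.01

First 1000 kWh × €0.088 = €88.00
Next 700 kWh × €0.133 = €93.10
Remaining 928 kWh × €0.228 = €211.58
Energy charge = €392.68; + service €25.33 = €418.01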